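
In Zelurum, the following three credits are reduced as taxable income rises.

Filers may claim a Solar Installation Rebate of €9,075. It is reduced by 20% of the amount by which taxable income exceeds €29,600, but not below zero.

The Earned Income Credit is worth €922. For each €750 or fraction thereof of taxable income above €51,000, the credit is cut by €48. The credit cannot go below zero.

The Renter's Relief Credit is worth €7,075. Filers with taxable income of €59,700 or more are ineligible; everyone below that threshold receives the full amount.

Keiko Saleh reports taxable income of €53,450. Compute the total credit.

€12,110

Solar Installation Rebate: 20% of the €23,850 excess over €29,600 is €4,770; credit = €9,075 − €4,770 = €4,305.
Earned Income Credit: income exceeds €51,000 by €2,450, which is 4 full-or-partial €750 increments; reduction = 4 × €48 = €192, leaving €730.
Renter's Relief Credit: €53,450 is below the €59,700 cutoff, so the full €7,075 applies.
Total: €4,305 + €730 + €7,075 = €12,110.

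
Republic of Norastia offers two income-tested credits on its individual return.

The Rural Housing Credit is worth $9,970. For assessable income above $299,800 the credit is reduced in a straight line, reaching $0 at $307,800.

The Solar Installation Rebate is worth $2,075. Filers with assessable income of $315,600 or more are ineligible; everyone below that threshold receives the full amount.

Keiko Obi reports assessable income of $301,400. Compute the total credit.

Rural Housing Credit: $301,400 is $1,600 into a $8,000 phase-out range, leaving 6,400/8,000 of the credit: $9,970 × 6,400/8,000 = $7,976.
Solar Installation Rebate: $301,400 is below the $315,600 cutoff, so the full $2,075 applies.
Total: $7,976 + $2,075 = $10,051.

$10,051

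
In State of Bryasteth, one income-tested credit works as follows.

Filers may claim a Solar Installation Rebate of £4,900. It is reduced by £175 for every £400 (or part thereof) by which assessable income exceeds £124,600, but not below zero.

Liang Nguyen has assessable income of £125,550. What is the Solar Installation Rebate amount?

Solar Installation Rebate: income exceeds £124,600 by £950, which is 3 full-or-partial £400 increments; reduction = 3 × £175 = £525, leaving £4,375.

£4,375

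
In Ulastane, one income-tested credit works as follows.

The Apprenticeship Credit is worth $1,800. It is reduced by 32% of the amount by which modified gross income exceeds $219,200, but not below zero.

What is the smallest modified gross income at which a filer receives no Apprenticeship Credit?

$224,825

The credit falls by 32% of each dollar above $219,200, so it reaches zero when the excess is $1,800 / 32% = $5,625: income = $219,200 + $5,625 = $224,825.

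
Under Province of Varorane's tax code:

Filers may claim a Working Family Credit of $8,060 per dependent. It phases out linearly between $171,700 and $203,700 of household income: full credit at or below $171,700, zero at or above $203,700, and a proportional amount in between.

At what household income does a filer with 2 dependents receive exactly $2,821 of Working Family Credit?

Full credit = 2 × $8,060 = $16,120.
$2,821 is 2,821/16,120 of the full $16,120, so 13,299/16,120 of the $32,000 range has been used: income = $171,700 + $32,000 × 13,299/16,120 = $198,100.

$198,100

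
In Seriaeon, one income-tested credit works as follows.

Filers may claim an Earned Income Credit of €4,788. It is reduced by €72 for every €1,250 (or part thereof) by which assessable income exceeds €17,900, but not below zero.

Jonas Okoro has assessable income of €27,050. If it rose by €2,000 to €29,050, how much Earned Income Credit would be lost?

€72

At €27,050 — income exceeds €17,900 by €9,150, which is 8 full-or-partial €1,250 increments; reduction = 8 × €72 = €576, leaving €4,212.
At €29,050 — income exceeds €17,900 by €11,150, which is 9 full-or-partial €1,250 increments; reduction = 9 × €72 = €648, leaving €4,140.
Lost: €4,212 − €4,140 = €72.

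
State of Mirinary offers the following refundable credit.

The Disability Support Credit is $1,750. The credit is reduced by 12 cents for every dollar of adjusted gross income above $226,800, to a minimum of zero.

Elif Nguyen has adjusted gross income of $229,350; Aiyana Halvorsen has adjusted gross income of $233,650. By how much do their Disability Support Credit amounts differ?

$516

Elif ($229,350): Disability Support Credit: 12% of the $2,550 excess over $226,800 is $306; credit = $1,750 − $306 = $1,444.
Aiyana ($233,650): Disability Support Credit: 12% of the $6,850 excess over $226,800 is $822; credit = $1,750 − $822 = $928.
Difference: |$1,444 − $928| = $516.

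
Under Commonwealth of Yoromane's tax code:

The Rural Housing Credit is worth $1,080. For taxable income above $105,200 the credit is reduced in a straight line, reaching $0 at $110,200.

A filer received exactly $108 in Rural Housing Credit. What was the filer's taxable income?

$108 is 108/1,080 of the full $1,080, so 972/1,080 of the $5,000 range has been used: income = $105,200 + $5,000 × 972/1,080 = $109,700.

$109,700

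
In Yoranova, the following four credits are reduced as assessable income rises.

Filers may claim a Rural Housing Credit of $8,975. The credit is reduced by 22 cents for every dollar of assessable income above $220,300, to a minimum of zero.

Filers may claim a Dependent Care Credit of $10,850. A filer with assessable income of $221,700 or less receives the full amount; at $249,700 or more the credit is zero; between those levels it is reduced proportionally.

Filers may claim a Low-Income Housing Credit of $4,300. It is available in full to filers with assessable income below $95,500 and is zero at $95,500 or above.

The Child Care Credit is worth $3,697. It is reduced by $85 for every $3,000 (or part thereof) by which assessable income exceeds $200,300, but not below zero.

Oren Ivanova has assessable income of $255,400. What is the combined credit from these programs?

$3,335

Rural Housing Credit: 22% of the $35,100 excess over $220,300 is $7,722; credit = $8,975 − $7,722 = $1,253.
Dependent Care Credit: $255,400 is at or above $249,700, so the credit is $0.
Low-Income Housing Credit: $255,400 meets or exceeds the $95,500 cutoff, so the credit is $0.
Child Care Credit: income exceeds $200,300 by $55,100, which is 19 full-or-partial $3,000 increments; reduction = 19 × $85 = $1,615, leaving $2,082.
Total: $1,253 + $0 + $0 + $2,082 = $3,335.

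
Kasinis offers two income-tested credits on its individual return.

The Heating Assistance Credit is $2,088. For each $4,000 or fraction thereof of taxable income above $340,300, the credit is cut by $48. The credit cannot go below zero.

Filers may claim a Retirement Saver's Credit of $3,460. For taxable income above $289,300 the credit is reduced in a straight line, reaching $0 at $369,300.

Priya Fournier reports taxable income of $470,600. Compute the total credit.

$504

Heating Assistance Credit: income exceeds $340,300 by $130,300, which is 33 full-or-partial $4,000 increments; reduction = 33 × $48 = $1,584, leaving $504.
Retirement Saver's Credit: $470,600 is at or above $369,300, so the credit is $0.
Total: $504 + $0 = $504.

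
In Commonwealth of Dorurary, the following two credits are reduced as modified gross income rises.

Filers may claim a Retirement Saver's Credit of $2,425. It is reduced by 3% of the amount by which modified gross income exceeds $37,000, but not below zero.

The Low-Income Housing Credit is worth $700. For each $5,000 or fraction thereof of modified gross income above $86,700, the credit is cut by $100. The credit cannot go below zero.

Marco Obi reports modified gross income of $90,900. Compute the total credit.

Retirement Saver's Credit: 3% of the $53,900 excess over $37,000 is $1,617; credit = $2,425 − $1,617 = $808.
Low-Income Housing Credit: income exceeds $86,700 by $4,200, which is 1 full-or-partial $5,000 increment; reduction = 1 × $100 = $100, leaving $600.
Total: $808 + $600 = $1,408.

$1,408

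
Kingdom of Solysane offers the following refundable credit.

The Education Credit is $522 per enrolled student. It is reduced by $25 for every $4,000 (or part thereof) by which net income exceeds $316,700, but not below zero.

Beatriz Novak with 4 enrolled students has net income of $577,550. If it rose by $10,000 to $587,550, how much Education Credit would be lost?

$50

At $577,550 — base = 4 × $522 = $2,088. income exceeds $316,700 by $260,850, which is 66 full-or-partial $4,000 increments; reduction = 66 × $25 = $1,650, leaving $438.
At $587,550 — base = 4 × $522 = $2,088. income exceeds $316,700 by $270,850, which is 68 full-or-partial $4,000 increments; reduction = 68 × $25 = $1,700, leaving $388.
Lost: $438 − $388 = $50.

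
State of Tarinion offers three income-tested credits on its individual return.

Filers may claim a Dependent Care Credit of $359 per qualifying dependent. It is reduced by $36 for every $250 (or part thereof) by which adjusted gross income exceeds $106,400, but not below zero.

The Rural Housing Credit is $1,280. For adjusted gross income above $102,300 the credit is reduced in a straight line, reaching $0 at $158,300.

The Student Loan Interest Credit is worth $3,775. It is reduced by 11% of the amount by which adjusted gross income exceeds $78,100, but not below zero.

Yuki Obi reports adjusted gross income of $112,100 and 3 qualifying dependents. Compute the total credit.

Dependent Care Credit: base = 3 × $359 = $1,077. income exceeds $106,400 by $5,700, which is 23 full-or-partial $250 increments; reduction = 23 × $36 = $828, leaving $249.
Rural Housing Credit: $112,100 is $9,800 into a $56,000 phase-out range, leaving 46,200/56,000 of the credit: $1,280 × 46,200/56,000 = $1,056.
Student Loan Interest Credit: 11% of the $34,000 excess over $78,100 is $3,740; credit = $3,775 − $3,740 = $35.
Total: $249 + $1,056 + $35 = $1,340.

$1,340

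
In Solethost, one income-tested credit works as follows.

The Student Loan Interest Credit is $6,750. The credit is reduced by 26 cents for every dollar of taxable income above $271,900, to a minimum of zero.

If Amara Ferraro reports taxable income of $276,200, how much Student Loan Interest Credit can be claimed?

$5,632

Student Loan Interest Credit: 26% of the $4,300 excess over $271,900 is $1,118; credit = $6,750 − $1,118 = $5,632.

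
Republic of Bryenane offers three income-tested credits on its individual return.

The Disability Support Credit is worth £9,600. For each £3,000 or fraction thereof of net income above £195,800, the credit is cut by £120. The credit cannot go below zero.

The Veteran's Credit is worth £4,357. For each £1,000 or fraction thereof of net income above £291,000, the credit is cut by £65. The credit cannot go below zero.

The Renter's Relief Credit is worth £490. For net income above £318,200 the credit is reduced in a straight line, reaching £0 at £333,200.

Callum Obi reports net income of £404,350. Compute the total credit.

£1,200

Disability Support Credit: income exceeds £195,800 by £208,550, which is 70 full-or-partial £3,000 increments; reduction = 70 × £120 = £8,400, leaving £1,200.
Veteran's Credit: income exceeds £291,000 by £113,350 → 114 increments × £65 = £7,410 ≥ base, so the credit is £0.
Renter's Relief Credit: £404,350 is at or above £333,200, so the credit is £0.
Total: £1,200 + £0 + £0 = £1,200.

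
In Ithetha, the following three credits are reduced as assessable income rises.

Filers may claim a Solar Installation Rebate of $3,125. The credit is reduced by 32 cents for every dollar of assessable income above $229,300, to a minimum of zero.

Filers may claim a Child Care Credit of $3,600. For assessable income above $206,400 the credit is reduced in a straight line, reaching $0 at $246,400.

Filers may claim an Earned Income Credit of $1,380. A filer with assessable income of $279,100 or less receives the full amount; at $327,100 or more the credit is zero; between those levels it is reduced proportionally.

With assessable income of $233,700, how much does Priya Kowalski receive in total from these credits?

$4,240

Solar Installation Rebate: 32% of the $4,400 excess over $229,300 is $1,408; credit = $3,125 − $1,408 = $1,717.
Child Care Credit: $233,700 is $27,300 into a $40,000 phase-out range, leaving 12,700/40,000 of the credit: $3,600 × 12,700/40,000 = $1,143.
Earned Income Credit: $233,700 is at or below the $279,100 threshold, so the full $1,380 applies.
Total: $1,717 + $1,143 + $1,380 = $4,240.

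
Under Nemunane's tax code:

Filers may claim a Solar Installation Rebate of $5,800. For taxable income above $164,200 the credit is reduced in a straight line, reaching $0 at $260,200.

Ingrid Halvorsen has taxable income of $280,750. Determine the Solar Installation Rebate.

Solar Installation Rebate: $280,750 is at or above $260,200, so the credit is $0.

$0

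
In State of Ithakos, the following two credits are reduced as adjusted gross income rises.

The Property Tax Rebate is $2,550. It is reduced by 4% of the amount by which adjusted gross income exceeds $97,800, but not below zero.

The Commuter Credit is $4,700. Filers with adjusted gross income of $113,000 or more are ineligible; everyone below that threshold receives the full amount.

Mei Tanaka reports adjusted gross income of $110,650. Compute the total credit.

Property Tax Rebate: 4% of the $12,850 excess over $97,800 is $514; credit = $2,550 − $514 = $2,036.
Commuter Credit: $110,650 is below the $113,000 cutoff, so the full $4,700 applies.
Total: $2,036 + $4,700 = $6,736.

$6,736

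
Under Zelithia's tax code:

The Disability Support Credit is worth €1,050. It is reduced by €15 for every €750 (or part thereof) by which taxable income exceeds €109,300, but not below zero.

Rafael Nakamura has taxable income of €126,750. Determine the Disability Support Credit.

€690

Disability Support Credit: income exceeds €109,300 by €17,450, which is 24 full-or-partial €750 increments; reduction = 24 × €15 = €360, leaving €690.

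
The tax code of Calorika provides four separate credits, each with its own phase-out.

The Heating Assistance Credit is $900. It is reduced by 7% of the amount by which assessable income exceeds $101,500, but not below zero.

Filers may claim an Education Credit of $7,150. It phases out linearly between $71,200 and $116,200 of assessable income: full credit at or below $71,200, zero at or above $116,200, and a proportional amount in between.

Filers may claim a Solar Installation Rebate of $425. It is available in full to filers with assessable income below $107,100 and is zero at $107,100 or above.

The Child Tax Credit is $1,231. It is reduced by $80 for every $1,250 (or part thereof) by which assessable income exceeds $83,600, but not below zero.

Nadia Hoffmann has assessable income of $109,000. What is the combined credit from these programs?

$1,519

Heating Assistance Credit: 7% of the $7,500 excess over $101,500 is $525; credit = $900 − $525 = $375.
Education Credit: $109,000 is $37,800 into a $45,000 phase-out range, leaving 7,200/45,000 of the credit: $7,150 × 7,200/45,000 = $1,144.
Solar Installation Rebate: $109,000 meets or exceeds the $107,100 cutoff, so the credit is $0.
Child Tax Credit: income exceeds $83,600 by $25,400 → 21 increments × $80 = $1,680 ≥ base, so the credit is $0.
Total: $375 + $1,144 + $0 + $0 = $1,519.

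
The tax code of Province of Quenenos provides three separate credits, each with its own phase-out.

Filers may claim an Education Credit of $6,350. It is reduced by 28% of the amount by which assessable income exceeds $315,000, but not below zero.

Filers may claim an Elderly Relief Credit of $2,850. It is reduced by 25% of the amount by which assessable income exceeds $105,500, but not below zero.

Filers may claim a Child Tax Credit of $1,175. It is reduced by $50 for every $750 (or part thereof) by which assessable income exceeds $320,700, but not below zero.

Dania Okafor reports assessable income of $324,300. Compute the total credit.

$4,671

Education Credit: 28% of the $9,300 excess over $315,000 is $2,604; credit = $6,350 − $2,604 = $3,746.
Elderly Relief Credit: 25% of the $218,800 excess over $105,500 is $54,700 ≥ base, so the credit is $0.
Child Tax Credit: income exceeds $320,700 by $3,600, which is 5 full-or-partial $750 increments; reduction = 5 × $50 = $250, leaving $925.
Total: $3,746 + $0 + $925 = $4,671.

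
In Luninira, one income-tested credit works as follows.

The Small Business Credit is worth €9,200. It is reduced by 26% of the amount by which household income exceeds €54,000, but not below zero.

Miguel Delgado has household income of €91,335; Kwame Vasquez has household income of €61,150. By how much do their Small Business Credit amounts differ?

€7,341

Miguel (€91,335): Small Business Credit: 26% of the €37,335 excess over €54,000 is €9,707.10 ≥ base, so the credit is €0.
Kwame (€61,150): Small Business Credit: 26% of the €7,150 excess over €54,000 is €1,859; credit = €9,200 − €1,859 = €7,341.
Difference: |€0 − €7,341| = €7,341.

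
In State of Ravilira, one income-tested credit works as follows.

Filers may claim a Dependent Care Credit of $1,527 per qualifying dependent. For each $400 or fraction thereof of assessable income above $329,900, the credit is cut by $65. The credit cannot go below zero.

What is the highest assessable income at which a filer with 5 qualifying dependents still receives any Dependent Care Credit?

$376,700

Full credit = 5 × $1,527 = $7,635.
After 117 increments the reduction is 117 × $65 = $7,605, leaving $30; one more increment wipes it out. Increment 117 ends at excess 117 × $400 = $46,800, so the highest qualifying income is $329,900 + $46,800 = $376,700.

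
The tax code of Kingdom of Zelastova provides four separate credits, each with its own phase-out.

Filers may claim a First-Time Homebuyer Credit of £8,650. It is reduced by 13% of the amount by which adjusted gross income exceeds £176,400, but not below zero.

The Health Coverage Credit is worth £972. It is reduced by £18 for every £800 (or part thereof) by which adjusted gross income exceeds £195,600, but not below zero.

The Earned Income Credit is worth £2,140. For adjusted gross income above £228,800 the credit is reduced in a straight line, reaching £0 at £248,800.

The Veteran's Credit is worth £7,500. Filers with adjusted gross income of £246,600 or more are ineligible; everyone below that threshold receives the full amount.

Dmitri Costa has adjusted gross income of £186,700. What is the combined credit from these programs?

First-Time Homebuyer Credit: 13% of the £10,300 excess over £176,400 is £1,339; credit = £8,650 − £1,339 = £7,311.
Health Coverage Credit: £186,700 is at or below the £195,600 threshold, so the full £972 applies.
Earned Income Credit: £186,700 is at or below the £228,800 threshold, so the full £2,140 applies.
Veteran's Credit: £186,700 is below the £246,600 cutoff, so the full £7,500 applies.
Total: £7,311 + £972 + £2,140 + £7,500 = £17,923.

£17,923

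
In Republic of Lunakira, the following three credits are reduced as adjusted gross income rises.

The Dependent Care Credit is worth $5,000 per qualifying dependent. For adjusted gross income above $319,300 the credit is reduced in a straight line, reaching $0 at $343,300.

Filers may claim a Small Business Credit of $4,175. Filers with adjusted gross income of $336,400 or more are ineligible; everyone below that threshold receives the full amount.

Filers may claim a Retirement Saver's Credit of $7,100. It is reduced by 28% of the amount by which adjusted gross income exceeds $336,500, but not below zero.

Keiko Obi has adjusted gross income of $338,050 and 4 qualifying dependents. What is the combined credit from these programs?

$11,041

Dependent Care Credit: base = 4 × $5,000 = $20,000. $338,050 is $18,750 into a $24,000 phase-out range, leaving 5,250/24,000 of the credit: $20,000 × 5,250/24,000 = $4,375.
Small Business Credit: $338,050 meets or exceeds the $336,400 cutoff, so the credit is $0.
Retirement Saver's Credit: 28% of the $1,550 excess over $336,500 is $434; credit = $7,100 − $434 = $6,666.
Total: $4,375 + $0 + $6,666 = $11,041.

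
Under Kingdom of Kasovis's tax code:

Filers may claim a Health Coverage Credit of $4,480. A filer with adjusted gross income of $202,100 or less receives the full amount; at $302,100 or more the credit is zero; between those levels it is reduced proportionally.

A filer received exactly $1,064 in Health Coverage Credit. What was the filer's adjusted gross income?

$1,064 is 1,064/4,480 of the full $4,480, so 3,416/4,480 of the $100,000 range has been used: income = $202,100 + $100,000 × 3,416/4,480 = $278,350.

$278,350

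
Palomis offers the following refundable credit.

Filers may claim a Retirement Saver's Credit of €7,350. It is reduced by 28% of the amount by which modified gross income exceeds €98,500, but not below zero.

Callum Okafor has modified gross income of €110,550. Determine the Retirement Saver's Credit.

€3,976

Retirement Saver's Credit: 28% of the €12,050 excess over €98,500 is €3,374; credit = €7,350 − €3,374 = €3,976.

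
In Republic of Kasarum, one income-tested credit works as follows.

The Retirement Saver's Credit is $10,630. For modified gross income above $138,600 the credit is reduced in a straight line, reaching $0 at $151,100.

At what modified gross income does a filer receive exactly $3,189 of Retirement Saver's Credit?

$147,350

$3,189 is 3,189/10,630 of the full $10,630, so 7,441/10,630 of the $12,500 range has been used: income = $138,600 + $12,500 × 7,441/10,630 = $147,350.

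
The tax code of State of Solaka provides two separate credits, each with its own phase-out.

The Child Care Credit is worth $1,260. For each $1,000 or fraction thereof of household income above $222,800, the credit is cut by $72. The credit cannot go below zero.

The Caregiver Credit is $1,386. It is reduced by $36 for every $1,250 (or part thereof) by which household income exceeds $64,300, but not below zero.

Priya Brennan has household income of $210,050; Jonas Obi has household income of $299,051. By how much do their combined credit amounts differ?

Priya ($210,050): Child Care Credit: $210,050 is at or below the $222,800 threshold, so the full $1,260 applies. Caregiver Credit: income exceeds $64,300 by $145,750 → 117 increments × $36 = $4,212 ≥ base, so the credit is $0. total $1,260 + $0 = $1,260
Jonas ($299,051): Child Care Credit: income exceeds $222,800 by $76,251 → 77 increments × $72 = $5,544 ≥ base, so the credit is $0. Caregiver Credit: income exceeds $64,300 by $234,751 → 188 increments × $36 = $6,768 ≥ base, so the credit is $0. total $0 + $0 = $0
Difference: |$1,260 − $0| = $1,260.

$1,260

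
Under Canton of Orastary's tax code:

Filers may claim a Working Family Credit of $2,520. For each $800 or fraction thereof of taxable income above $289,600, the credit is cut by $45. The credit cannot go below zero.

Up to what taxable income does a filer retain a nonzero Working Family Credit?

After 55 increments the reduction is 55 × $45 = $2,475, leaving $45; one more increment wipes it out. Increment 55 ends at excess 55 × $800 = $44,000, so the highest qualifying income is $289,600 + $44,000 = $333,600.

$333,600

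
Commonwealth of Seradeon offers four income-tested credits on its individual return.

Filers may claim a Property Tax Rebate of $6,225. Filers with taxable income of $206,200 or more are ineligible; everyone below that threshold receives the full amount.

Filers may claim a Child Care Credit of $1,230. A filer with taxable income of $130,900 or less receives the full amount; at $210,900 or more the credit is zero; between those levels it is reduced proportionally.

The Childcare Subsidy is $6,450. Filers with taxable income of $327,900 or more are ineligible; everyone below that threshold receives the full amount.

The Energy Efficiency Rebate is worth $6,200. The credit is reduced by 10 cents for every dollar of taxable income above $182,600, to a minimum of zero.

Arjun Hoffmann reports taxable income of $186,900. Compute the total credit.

Property Tax Rebate: $186,900 is below the $206,200 cutoff, so the full $6,225 applies.
Child Care Credit: $186,900 is $56,000 into a $80,000 phase-out range, leaving 24,000/80,000 of the credit: $1,230 × 24,000/80,000 = $369.
Childcare Subsidy: $186,900 is below the $327,900 cutoff, so the full $6,450 applies.
Energy Efficiency Rebate: 10% of the $4,300 excess over $182,600 is $430; credit = $6,200 − $430 = $5,770.
Total: $6,225 + $369 + $6,450 + $5,770 = $18,814.

$18,814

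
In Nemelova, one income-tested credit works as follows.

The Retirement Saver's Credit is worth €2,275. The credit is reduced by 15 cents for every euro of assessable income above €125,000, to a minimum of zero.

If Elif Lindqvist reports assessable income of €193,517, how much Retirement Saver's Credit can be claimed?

€0

Retirement Saver's Credit: 15% of the €68,517 excess over €125,000 is €10,277.55 ≥ base, so the credit is €0.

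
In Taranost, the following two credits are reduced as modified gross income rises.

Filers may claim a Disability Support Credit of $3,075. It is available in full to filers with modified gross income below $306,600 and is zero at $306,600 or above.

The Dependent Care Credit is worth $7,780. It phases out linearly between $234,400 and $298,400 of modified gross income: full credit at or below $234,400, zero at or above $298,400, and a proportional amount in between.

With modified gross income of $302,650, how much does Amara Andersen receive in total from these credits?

Disability Support Credit: $302,650 is below the $306,600 cutoff, so the full $3,075 applies.
Dependent Care Credit: $302,650 is at or above $298,400, so the credit is $0.
Total: $3,075 + $0 = $3,075.

$3,075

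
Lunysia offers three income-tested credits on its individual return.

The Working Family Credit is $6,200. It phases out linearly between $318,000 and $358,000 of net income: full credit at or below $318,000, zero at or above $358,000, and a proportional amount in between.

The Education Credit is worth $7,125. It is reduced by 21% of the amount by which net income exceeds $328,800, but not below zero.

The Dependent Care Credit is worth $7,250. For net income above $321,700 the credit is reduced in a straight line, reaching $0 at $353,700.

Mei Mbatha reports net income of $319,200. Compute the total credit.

Working Family Credit: $319,200 is $1,200 into a $40,000 phase-out range, leaving 38,800/40,000 of the credit: $6,200 × 38,800/40,000 = $6,014.
Education Credit: $319,200 is at or below the $328,800 threshold, so the full $7,125 applies.
Dependent Care Credit: $319,200 is at or below the $321,700 threshold, so the full $7,250 applies.
Total: $6,014 + $7,125 + $7,250 = $20,389.

$20,389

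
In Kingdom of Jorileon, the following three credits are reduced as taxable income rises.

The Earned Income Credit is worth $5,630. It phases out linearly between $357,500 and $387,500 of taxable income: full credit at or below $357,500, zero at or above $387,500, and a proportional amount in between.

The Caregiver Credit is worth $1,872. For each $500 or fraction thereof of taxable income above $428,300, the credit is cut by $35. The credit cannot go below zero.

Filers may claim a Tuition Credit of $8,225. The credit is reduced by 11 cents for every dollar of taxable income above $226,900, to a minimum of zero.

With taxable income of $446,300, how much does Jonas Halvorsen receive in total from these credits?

$612

Earned Income Credit: $446,300 is at or above $387,500, so the credit is $0.
Caregiver Credit: income exceeds $428,300 by $18,000, which is 36 full-or-partial $500 increments; reduction = 36 × $35 = $1,260, leaving $612.
Tuition Credit: 11% of the $219,400 excess over $226,900 is $24,134 ≥ base, so the credit is $0.
Total: $0 + $612 + $0 = $612.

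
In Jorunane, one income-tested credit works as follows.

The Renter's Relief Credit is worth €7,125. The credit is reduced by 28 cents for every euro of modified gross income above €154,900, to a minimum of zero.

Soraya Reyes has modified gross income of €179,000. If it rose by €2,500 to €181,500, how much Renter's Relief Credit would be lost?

€377

At €179,000 — 28% of the €24,100 excess over €154,900 is €6,748; credit = €7,125 − €6,748 = €377.
At €181,500 — 28% of the €26,600 excess over €154,900 is €7,448 ≥ base, so the credit is €0.
Lost: €377 − €0 = €377.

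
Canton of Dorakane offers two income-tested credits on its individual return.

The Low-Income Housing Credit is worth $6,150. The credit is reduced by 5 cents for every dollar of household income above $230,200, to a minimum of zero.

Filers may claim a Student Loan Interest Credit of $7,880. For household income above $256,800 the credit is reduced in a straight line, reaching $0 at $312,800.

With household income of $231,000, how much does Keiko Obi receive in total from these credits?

$13,990

Low-Income Housing Credit: 5% of the $800 excess over $230,200 is $40; credit = $6,150 − $40 = $6,110.
Student Loan Interest Credit: $231,000 is at or below the $256,800 threshold, so the full $7,880 applies.
Total: $6,110 + $7,880 = $13,990.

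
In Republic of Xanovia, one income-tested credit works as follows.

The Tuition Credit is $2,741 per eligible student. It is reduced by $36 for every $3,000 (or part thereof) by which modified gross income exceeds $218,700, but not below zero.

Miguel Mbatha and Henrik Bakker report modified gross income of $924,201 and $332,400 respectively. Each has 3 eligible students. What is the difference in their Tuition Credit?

Miguel ($924,201): Tuition Credit: base = 3 × $2,741 = $8,223. income exceeds $218,700 by $705,501 → 236 increments × $36 = $8,496 ≥ base, so the credit is $0.
Henrik ($332,400): Tuition Credit: base = 3 × $2,741 = $8,223. income exceeds $218,700 by $113,700, which is 38 full-or-partial $3,000 increments; reduction = 38 × $36 = $1,368, leaving $6,855.
Difference: |$0 − $6,855| = $6,855.

$6,855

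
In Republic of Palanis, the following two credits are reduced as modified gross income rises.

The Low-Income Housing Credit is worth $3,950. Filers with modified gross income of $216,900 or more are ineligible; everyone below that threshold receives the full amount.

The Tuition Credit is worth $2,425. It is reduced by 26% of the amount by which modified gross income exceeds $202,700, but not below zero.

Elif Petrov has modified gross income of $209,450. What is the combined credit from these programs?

Low-Income Housing Credit: $209,450 is below the $216,900 cutoff, so the full $3,950 applies.
Tuition Credit: 26% of the $6,750 excess over $202,700 is $1,755; credit = $2,425 − $1,755 = $670.
Total: $3,950 + $670 = $4,620.

$4,620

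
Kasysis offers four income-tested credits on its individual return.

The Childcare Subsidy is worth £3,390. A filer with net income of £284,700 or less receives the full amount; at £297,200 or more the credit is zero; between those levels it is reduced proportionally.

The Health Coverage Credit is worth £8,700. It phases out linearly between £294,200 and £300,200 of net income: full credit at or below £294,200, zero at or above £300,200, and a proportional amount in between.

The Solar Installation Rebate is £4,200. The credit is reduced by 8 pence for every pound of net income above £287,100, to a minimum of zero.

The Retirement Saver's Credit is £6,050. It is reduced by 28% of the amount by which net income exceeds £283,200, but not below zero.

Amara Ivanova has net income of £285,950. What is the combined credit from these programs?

Childcare Subsidy: £285,950 is £1,250 into a £12,500 phase-out range, leaving 11,250/12,500 of the credit: £3,390 × 11,250/12,500 = £3,051.
Health Coverage Credit: £285,950 is at or below the £294,200 threshold, so the full £8,700 applies.
Solar Installation Rebate: £285,950 is at or below the £287,100 threshold, so the full £4,200 applies.
Retirement Saver's Credit: 28% of the £2,750 excess over £283,200 is £770; credit = £6,050 − £770 = £5,280.
Total: £3,051 + £8,700 + £4,200 + £5,280 = £21,231.

£21,231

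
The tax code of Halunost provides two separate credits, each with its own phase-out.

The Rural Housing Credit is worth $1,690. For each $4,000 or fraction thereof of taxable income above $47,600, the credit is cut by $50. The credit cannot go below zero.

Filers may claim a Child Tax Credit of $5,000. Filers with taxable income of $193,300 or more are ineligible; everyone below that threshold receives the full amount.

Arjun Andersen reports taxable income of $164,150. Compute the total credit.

$5,190

Rural Housing Credit: income exceeds $47,600 by $116,550, which is 30 full-or-partial $4,000 increments; reduction = 30 × $50 = $1,500, leaving $190.
Child Tax Credit: $164,150 is below the $193,300 cutoff, so the full $5,000 applies.
Total: $190 + $5,000 = $5,190.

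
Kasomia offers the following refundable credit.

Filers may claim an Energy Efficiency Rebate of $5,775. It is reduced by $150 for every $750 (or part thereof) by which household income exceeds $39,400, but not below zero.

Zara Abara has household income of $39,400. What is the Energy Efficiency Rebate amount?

Energy Efficiency Rebate: $39,400 is at or below the $39,400 threshold, so the full $5,775 applies.

$5,775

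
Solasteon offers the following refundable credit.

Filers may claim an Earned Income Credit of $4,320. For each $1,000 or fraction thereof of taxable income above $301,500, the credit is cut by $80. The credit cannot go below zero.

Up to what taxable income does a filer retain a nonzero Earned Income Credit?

After 53 increments the reduction is 53 × $80 = $4,240, leaving $80; one more increment wipes it out. Increment 53 ends at excess 53 × $1,000 = $53,000, so the highest qualifying income is $301,500 + $53,000 = $354,500.

$354,500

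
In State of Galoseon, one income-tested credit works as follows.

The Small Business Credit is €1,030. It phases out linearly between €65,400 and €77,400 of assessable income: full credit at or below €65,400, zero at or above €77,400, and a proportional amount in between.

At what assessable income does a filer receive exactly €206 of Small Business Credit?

€206 is 206/1,030 of the full €1,030, so 824/1,030 of the €12,000 range has been used: income = €65,400 + €12,000 × 824/1,030 = €75,000.

€75,000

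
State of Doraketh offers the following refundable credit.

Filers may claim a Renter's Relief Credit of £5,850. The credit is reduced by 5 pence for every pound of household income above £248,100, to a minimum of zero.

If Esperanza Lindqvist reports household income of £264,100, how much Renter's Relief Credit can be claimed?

Renter's Relief Credit: 5% of the £16,000 excess over £248,100 is £800; credit = £5,850 − £800 = £5,050.

£5,050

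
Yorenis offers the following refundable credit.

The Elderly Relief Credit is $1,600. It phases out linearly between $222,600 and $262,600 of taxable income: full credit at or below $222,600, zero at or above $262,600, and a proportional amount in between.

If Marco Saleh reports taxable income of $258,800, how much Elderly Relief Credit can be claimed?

Elderly Relief Credit: $258,800 is $36,200 into a $40,000 phase-out range, leaving 3,800/40,000 of the credit: $1,600 × 3,800/40,000 = $152.

$152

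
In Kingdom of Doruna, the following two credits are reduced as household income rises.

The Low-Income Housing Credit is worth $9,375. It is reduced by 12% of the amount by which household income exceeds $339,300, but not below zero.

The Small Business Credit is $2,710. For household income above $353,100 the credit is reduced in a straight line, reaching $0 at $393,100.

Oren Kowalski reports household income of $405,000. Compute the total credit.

Low-Income Housing Credit: 12% of the $65,700 excess over $339,300 is $7,884; credit = $9,375 − $7,884 = $1,491.
Small Business Credit: $405,000 is at or above $393,100, so the credit is $0.
Total: $1,491 + $0 = $1,491.

$1,491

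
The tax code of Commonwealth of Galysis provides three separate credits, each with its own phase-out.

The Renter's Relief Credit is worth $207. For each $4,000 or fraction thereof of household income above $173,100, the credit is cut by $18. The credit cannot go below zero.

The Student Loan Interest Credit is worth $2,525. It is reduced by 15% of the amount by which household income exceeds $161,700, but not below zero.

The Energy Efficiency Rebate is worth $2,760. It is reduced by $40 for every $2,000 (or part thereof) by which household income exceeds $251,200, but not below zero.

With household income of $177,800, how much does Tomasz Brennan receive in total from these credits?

Renter's Relief Credit: income exceeds $173,100 by $4,700, which is 2 full-or-partial $4,000 increments; reduction = 2 × $18 = $36, leaving $171.
Student Loan Interest Credit: 15% of the $16,100 excess over $161,700 is $2,415; credit = $2,525 − $2,415 = $110.
Energy Efficiency Rebate: $177,800 is at or below the $251,200 threshold, so the full $2,760 applies.
Total: $171 + $110 + $2,760 = $3,041.

$3,041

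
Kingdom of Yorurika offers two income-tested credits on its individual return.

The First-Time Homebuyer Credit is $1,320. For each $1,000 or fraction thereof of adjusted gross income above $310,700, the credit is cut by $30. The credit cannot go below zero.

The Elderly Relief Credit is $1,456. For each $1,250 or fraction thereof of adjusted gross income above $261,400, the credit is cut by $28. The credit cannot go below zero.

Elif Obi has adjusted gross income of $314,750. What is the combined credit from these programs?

$1,422

First-Time Homebuyer Credit: income exceeds $310,700 by $4,050, which is 5 full-or-partial $1,000 increments; reduction = 5 × $30 = $150, leaving $1,170.
Elderly Relief Credit: income exceeds $261,400 by $53,350, which is 43 full-or-partial $1,250 increments; reduction = 43 × $28 = $1,204, leaving $252.
Total: $1,170 + $252 = $1,422.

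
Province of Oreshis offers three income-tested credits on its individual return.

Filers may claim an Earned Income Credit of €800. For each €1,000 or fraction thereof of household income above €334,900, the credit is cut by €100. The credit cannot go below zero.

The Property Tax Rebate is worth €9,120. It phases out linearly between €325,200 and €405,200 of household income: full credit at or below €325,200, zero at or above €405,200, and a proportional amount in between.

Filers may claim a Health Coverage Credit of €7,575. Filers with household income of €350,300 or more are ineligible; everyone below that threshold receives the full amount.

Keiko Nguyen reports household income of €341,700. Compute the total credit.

€14,914

Earned Income Credit: income exceeds €334,900 by €6,800, which is 7 full-or-partial €1,000 increments; reduction = 7 × €100 = €700, leaving €100.
Property Tax Rebate: €341,700 is €16,500 into a €80,000 phase-out range, leaving 63,500/80,000 of the credit: €9,120 × 63,500/80,000 = €7,239.
Health Coverage Credit: €341,700 is below the €350,300 cutoff, so the full €7,575 applies.
Total: €100 + €7,239 + €7,575 = €14,914.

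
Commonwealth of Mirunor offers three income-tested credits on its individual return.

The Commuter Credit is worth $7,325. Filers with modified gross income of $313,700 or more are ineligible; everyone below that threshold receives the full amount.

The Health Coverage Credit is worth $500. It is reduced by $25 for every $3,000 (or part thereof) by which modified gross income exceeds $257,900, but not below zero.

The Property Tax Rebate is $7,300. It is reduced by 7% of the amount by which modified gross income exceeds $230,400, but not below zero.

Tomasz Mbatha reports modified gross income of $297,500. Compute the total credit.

Commuter Credit: $297,500 is below the $313,700 cutoff, so the full $7,325 applies.
Health Coverage Credit: income exceeds $257,900 by $39,600, which is 14 full-or-partial $3,000 increments; reduction = 14 × $25 = $350, leaving $150.
Property Tax Rebate: 7% of the $67,100 excess over $230,400 is $4,697; credit = $7,300 − $4,697 = $2,603.
Total: $7,325 + $150 + $2,603 = $10,078.

$10,078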